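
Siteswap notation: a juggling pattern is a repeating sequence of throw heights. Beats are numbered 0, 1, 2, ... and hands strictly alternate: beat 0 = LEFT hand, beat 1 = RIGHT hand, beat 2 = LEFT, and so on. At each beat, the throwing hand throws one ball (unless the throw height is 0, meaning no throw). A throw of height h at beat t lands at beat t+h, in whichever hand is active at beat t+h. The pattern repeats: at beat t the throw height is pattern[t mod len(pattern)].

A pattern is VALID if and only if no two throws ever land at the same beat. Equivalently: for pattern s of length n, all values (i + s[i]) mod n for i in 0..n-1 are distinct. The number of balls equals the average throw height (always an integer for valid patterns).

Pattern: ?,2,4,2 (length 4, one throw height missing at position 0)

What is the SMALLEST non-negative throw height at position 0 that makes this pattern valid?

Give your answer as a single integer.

i=0: s[i]=? (unknown)
i=1: (1 + 2) mod 4 = 3
i=2: (2 + 4) mod 4 = 2
i=3: (3 + 2) mod 4 = 1
Known residues: [1, 2, 3]; need a permutation of 0..3, so missing residue r = 0
Need (0 + s) mod 4 = 0; smallest s = (0 - 0) mod 4 = 0

Answer: 0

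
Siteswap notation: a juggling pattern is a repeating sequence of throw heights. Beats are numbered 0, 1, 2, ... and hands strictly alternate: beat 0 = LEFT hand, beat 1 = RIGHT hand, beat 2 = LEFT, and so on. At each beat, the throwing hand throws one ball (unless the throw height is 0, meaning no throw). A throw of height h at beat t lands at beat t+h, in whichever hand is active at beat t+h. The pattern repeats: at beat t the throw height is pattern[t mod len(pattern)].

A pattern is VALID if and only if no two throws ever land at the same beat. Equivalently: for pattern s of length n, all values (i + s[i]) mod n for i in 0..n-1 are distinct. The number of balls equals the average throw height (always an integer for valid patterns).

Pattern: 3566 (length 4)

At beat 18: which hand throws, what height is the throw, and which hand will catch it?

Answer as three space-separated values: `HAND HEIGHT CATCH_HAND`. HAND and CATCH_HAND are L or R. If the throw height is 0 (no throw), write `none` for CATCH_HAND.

Beat 18: 18 mod 2 = 0, so hand = L
Throw height = pattern[18 mod 4] = pattern[2] = 6
Lands at beat 18+6=24, 24 mod 2 = 0, so catch hand = L

Answer: L 6 L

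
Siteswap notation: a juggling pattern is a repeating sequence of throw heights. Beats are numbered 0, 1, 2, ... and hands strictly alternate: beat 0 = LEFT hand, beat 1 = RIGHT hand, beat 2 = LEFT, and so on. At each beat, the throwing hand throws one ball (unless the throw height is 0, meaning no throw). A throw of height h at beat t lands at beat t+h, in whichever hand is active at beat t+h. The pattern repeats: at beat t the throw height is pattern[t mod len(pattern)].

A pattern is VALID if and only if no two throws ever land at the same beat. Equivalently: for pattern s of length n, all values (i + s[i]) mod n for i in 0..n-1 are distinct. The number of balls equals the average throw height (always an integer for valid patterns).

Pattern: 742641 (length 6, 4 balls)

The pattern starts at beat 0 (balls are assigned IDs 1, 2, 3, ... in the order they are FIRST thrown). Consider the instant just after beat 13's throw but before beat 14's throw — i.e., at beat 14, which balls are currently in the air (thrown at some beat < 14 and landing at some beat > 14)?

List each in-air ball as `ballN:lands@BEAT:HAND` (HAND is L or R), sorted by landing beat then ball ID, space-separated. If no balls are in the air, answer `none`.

Answer: ball4:lands@15:R ball2:lands@17:R ball1:lands@19:R

Derivation:
Beat 0 (L): throw ball1 h=7 -> lands@7:R; in-air after throw: [b1@7:R]
Beat 1 (R): throw ball2 h=4 -> lands@5:R; in-air after throw: [b2@5:R b1@7:R]
Beat 2 (L): throw ball3 h=2 -> lands@4:L; in-air after throw: [b3@4:L b2@5:R b1@7:R]
Beat 3 (R): throw ball4 h=6 -> lands@9:R; in-air after throw: [b3@4:L b2@5:R b1@7:R b4@9:R]
Beat 4 (L): throw ball3 h=4 -> lands@8:L; in-air after throw: [b2@5:R b1@7:R b3@8:L b4@9:R]
Beat 5 (R): throw ball2 h=1 -> lands@6:L; in-air after throw: [b2@6:L b1@7:R b3@8:L b4@9:R]
Beat 6 (L): throw ball2 h=7 -> lands@13:R; in-air after throw: [b1@7:R b3@8:L b4@9:R b2@13:R]
Beat 7 (R): throw ball1 h=4 -> lands@11:R; in-air after throw: [b3@8:L b4@9:R b1@11:R b2@13:R]
Beat 8 (L): throw ball3 h=2 -> lands@10:L; in-air after throw: [b4@9:R b3@10:L b1@11:R b2@13:R]
Beat 9 (R): throw ball4 h=6 -> lands@15:R; in-air after throw: [b3@10:L b1@11:R b2@13:R b4@15:R]
Beat 10 (L): throw ball3 h=4 -> lands@14:L; in-air after throw: [b1@11:R b2@13:R b3@14:L b4@15:R]
Beat 11 (R): throw ball1 h=1 -> lands@12:L; in-air after throw: [b1@12:L b2@13:R b3@14:L b4@15:R]
Beat 12 (L): throw ball1 h=7 -> lands@19:R; in-air after throw: [b2@13:R b3@14:L b4@15:R b1@19:R]
Beat 13 (R): throw ball2 h=4 -> lands@17:R; in-air after throw: [b3@14:L b4@15:R b2@17:R b1@19:R]
Beat 14 (L): throw ball3 h=2 -> lands@16:L; in-air after throw: [b4@15:R b3@16:L b2@17:R b1@19:R]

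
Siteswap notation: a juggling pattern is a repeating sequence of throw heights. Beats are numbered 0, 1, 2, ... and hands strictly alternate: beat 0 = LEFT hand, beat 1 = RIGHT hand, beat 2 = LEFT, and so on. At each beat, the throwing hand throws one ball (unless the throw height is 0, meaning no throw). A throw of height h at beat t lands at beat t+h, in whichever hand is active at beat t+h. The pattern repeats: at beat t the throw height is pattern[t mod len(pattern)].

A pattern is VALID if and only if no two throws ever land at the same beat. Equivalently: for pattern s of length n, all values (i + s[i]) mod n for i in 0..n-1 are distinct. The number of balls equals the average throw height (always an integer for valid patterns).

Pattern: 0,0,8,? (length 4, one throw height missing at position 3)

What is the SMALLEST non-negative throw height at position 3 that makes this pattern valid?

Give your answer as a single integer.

Answer: 0

Derivation:
i=0: (0 + 0) mod 4 = 0
i=1: (1 + 0) mod 4 = 1
i=2: (2 + 8) mod 4 = 2
i=3: s[i]=? (unknown)
Known residues: [0, 1, 2]; need a permutation of 0..3, so missing residue r = 3
Need (3 + s) mod 4 = 3; smallest s = (3 - 3) mod 4 = 0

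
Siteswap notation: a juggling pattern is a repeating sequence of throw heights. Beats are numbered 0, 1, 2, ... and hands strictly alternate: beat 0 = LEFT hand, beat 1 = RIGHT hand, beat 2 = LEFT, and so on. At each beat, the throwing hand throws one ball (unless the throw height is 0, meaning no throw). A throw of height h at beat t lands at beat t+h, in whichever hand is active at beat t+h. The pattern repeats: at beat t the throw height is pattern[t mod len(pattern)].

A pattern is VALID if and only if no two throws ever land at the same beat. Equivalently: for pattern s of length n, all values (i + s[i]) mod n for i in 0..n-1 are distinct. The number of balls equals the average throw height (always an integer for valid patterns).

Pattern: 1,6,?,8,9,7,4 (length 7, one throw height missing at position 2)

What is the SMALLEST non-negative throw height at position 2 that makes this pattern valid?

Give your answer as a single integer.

Answer: 0

Derivation:
i=0: (0 + 1) mod 7 = 1
i=1: (1 + 6) mod 7 = 0
i=2: s[i]=? (unknown)
i=3: (3 + 8) mod 7 = 4
i=4: (4 + 9) mod 7 = 6
i=5: (5 + 7) mod 7 = 5
i=6: (6 + 4) mod 7 = 3
Known residues: [0, 1, 3, 4, 5, 6]; need a permutation of 0..6, so missing residue r = 2
Need (2 + s) mod 7 = 2; smallest s = (2 - 2) mod 7 = 0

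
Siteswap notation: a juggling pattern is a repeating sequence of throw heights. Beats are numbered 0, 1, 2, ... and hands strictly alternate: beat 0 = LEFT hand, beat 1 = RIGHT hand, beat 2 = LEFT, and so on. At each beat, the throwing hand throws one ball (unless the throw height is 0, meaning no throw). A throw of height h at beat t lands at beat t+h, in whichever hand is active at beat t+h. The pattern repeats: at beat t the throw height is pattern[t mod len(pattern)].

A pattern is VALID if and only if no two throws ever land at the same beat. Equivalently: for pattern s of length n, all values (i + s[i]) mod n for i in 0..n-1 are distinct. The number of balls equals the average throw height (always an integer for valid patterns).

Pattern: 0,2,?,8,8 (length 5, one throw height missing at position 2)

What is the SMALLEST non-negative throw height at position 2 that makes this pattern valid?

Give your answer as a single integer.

Answer: 2

Derivation:
i=0: (0 + 0) mod 5 = 0
i=1: (1 + 2) mod 5 = 3
i=2: s[i]=? (unknown)
i=3: (3 + 8) mod 5 = 1
i=4: (4 + 8) mod 5 = 2
Known residues: [0, 1, 2, 3]; need a permutation of 0..4, so missing residue r = 4
Need (2 + s) mod 5 = 4; smallest s = (4 - 2) mod 5 = 2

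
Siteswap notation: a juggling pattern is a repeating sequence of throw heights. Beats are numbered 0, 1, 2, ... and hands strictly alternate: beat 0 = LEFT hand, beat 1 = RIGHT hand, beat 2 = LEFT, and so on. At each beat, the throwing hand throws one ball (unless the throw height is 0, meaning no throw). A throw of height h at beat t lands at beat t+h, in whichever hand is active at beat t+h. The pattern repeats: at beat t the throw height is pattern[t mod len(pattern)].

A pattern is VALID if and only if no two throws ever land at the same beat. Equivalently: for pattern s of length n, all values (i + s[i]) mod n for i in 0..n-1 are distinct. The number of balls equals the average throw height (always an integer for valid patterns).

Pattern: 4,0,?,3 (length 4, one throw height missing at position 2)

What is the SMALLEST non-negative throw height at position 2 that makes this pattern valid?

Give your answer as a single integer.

Answer: 1

Derivation:
i=0: (0 + 4) mod 4 = 0
i=1: (1 + 0) mod 4 = 1
i=2: s[i]=? (unknown)
i=3: (3 + 3) mod 4 = 2
Known residues: [0, 1, 2]; need a permutation of 0..3, so missing residue r = 3
Need (2 + s) mod 4 = 3; smallest s = (3 - 2) mod 4 = 1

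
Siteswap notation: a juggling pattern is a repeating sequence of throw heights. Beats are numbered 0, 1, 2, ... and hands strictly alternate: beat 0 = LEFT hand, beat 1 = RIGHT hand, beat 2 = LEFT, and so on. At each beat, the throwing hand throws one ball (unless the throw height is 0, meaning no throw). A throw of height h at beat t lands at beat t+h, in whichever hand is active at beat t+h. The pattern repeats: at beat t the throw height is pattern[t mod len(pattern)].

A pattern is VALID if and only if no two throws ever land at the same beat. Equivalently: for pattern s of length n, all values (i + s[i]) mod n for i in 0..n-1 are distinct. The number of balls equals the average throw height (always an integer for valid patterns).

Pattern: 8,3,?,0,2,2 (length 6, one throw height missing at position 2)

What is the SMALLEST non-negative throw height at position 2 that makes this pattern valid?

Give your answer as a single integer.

Answer: 3

Derivation:
i=0: (0 + 8) mod 6 = 2
i=1: (1 + 3) mod 6 = 4
i=2: s[i]=? (unknown)
i=3: (3 + 0) mod 6 = 3
i=4: (4 + 2) mod 6 = 0
i=5: (5 + 2) mod 6 = 1
Known residues: [0, 1, 2, 3, 4]; need a permutation of 0..5, so missing residue r = 5
Need (2 + s) mod 6 = 5; smallest s = (5 - 2) mod 6 = 3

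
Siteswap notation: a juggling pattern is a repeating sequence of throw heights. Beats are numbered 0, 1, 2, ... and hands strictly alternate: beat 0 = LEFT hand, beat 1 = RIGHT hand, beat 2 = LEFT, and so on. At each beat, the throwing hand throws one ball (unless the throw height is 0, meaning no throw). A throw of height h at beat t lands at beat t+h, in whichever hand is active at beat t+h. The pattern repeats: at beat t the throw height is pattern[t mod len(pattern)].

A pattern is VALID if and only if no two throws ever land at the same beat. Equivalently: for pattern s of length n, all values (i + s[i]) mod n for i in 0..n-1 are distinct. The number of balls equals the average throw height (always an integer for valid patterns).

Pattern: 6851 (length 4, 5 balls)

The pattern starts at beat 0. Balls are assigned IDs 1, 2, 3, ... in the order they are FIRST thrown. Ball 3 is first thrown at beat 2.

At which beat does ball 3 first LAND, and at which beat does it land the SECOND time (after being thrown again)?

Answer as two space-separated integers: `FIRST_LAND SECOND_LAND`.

Answer: 7 8

Derivation:
Beat 0 (L): throw ball1 h=6 -> lands@6:L; in-air after throw: [b1@6:L]
Beat 1 (R): throw ball2 h=8 -> lands@9:R; in-air after throw: [b1@6:L b2@9:R]
Beat 2 (L): throw ball3 h=5 -> lands@7:R; in-air after throw: [b1@6:L b3@7:R b2@9:R]
Beat 3 (R): throw ball4 h=1 -> lands@4:L; in-air after throw: [b4@4:L b1@6:L b3@7:R b2@9:R]
Beat 4 (L): throw ball4 h=6 -> lands@10:L; in-air after throw: [b1@6:L b3@7:R b2@9:R b4@10:L]
Beat 5 (R): throw ball5 h=8 -> lands@13:R; in-air after throw: [b1@6:L b3@7:R b2@9:R b4@10:L b5@13:R]
Beat 6 (L): throw ball1 h=5 -> lands@11:R; in-air after throw: [b3@7:R b2@9:R b4@10:L b1@11:R b5@13:R]
Beat 7 (R): throw ball3 h=1 -> lands@8:L; in-air after throw: [b3@8:L b2@9:R b4@10:L b1@11:R b5@13:R]
Beat 8 (L): throw ball3 h=6 -> lands@14:L; in-air after throw: [b2@9:R b4@10:L b1@11:R b5@13:R b3@14:L]
Ball 3: thrown@2 h=5 -> first land @7; rethrown@7 h=1 -> second land @8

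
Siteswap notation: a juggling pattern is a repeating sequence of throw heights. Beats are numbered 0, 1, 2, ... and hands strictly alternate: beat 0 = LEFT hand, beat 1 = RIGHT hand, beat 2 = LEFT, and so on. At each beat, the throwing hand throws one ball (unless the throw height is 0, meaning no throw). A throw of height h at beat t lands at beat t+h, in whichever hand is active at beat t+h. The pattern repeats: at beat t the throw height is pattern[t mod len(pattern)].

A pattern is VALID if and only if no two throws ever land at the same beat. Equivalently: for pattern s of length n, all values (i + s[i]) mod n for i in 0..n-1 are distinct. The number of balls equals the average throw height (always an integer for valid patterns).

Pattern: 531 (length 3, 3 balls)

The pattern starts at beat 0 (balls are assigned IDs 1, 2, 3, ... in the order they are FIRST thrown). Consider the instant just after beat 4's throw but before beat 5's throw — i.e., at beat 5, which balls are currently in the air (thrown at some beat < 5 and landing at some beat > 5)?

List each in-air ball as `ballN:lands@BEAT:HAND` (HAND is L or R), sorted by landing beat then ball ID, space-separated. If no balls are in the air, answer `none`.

Answer: ball2:lands@7:R ball3:lands@8:L

Derivation:
Beat 0 (L): throw ball1 h=5 -> lands@5:R; in-air after throw: [b1@5:R]
Beat 1 (R): throw ball2 h=3 -> lands@4:L; in-air after throw: [b2@4:L b1@5:R]
Beat 2 (L): throw ball3 h=1 -> lands@3:R; in-air after throw: [b3@3:R b2@4:L b1@5:R]
Beat 3 (R): throw ball3 h=5 -> lands@8:L; in-air after throw: [b2@4:L b1@5:R b3@8:L]
Beat 4 (L): throw ball2 h=3 -> lands@7:R; in-air after throw: [b1@5:R b2@7:R b3@8:L]
Beat 5 (R): throw ball1 h=1 -> lands@6:L; in-air after throw: [b1@6:L b2@7:R b3@8:L]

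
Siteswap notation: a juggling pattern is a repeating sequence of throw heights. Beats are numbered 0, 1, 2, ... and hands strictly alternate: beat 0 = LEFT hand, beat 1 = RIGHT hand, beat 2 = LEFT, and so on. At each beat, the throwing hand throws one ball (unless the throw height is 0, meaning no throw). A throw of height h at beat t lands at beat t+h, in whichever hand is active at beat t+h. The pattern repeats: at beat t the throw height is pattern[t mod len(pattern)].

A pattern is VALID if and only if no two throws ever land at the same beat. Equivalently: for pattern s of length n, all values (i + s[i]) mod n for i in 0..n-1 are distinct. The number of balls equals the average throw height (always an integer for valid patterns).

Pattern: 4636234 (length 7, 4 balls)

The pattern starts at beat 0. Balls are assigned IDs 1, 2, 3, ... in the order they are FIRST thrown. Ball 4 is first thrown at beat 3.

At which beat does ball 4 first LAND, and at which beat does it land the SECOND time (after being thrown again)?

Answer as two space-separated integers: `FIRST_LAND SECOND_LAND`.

Answer: 9 12

Derivation:
Beat 0 (L): throw ball1 h=4 -> lands@4:L; in-air after throw: [b1@4:L]
Beat 1 (R): throw ball2 h=6 -> lands@7:R; in-air after throw: [b1@4:L b2@7:R]
Beat 2 (L): throw ball3 h=3 -> lands@5:R; in-air after throw: [b1@4:L b3@5:R b2@7:R]
Beat 3 (R): throw ball4 h=6 -> lands@9:R; in-air after throw: [b1@4:L b3@5:R b2@7:R b4@9:R]
Beat 4 (L): throw ball1 h=2 -> lands@6:L; in-air after throw: [b3@5:R b1@6:L b2@7:R b4@9:R]
Beat 5 (R): throw ball3 h=3 -> lands@8:L; in-air after throw: [b1@6:L b2@7:R b3@8:L b4@9:R]
Beat 6 (L): throw ball1 h=4 -> lands@10:L; in-air after throw: [b2@7:R b3@8:L b4@9:R b1@10:L]
Beat 7 (R): throw ball2 h=4 -> lands@11:R; in-air after throw: [b3@8:L b4@9:R b1@10:L b2@11:R]
Beat 8 (L): throw ball3 h=6 -> lands@14:L; in-air after throw: [b4@9:R b1@10:L b2@11:R b3@14:L]
Beat 9 (R): throw ball4 h=3 -> lands@12:L; in-air after throw: [b1@10:L b2@11:R b4@12:L b3@14:L]
Beat 10 (L): throw ball1 h=6 -> lands@16:L; in-air after throw: [b2@11:R b4@12:L b3@14:L b1@16:L]
Beat 11 (R): throw ball2 h=2 -> lands@13:R; in-air after throw: [b4@12:L b2@13:R b3@14:L b1@16:L]
Beat 12 (L): throw ball4 h=3 -> lands@15:R; in-air after throw: [b2@13:R b3@14:L b4@15:R b1@16:L]
Ball 4: thrown@3 h=6 -> first land @9; rethrown@9 h=3 -> second land @12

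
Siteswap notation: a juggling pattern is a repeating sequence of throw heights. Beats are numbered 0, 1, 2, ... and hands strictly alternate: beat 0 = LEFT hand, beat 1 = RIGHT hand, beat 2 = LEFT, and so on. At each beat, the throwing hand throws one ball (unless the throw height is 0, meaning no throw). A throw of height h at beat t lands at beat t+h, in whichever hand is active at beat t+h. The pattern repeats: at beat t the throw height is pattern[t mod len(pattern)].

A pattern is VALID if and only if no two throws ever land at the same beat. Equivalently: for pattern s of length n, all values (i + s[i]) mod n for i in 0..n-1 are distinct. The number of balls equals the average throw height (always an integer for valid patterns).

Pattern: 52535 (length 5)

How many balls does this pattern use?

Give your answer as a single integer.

Answer: 4

Derivation:
Pattern = [5, 2, 5, 3, 5], length n = 5
  position 0: throw height = 5, running sum = 5
  position 1: throw height = 2, running sum = 7
  position 2: throw height = 5, running sum = 12
  position 3: throw height = 3, running sum = 15
  position 4: throw height = 5, running sum = 20
Total sum = 20; balls = sum / n = 20 / 5 = 4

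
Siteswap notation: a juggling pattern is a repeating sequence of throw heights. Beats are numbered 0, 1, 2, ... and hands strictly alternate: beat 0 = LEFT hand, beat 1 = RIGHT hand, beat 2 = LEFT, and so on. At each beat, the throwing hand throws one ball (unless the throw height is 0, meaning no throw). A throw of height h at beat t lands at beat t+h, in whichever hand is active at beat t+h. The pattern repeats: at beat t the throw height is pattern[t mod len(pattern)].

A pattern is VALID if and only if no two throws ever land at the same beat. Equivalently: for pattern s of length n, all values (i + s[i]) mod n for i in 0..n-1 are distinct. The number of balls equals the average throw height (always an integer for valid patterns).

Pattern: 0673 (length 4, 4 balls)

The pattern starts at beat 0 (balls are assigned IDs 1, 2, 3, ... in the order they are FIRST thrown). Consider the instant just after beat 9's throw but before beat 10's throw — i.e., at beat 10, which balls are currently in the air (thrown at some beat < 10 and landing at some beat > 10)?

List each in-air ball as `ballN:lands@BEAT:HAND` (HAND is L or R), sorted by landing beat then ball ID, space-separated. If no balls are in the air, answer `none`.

Answer: ball4:lands@11:R ball3:lands@13:R ball2:lands@15:R

Derivation:
Beat 1 (R): throw ball1 h=6 -> lands@7:R; in-air after throw: [b1@7:R]
Beat 2 (L): throw ball2 h=7 -> lands@9:R; in-air after throw: [b1@7:R b2@9:R]
Beat 3 (R): throw ball3 h=3 -> lands@6:L; in-air after throw: [b3@6:L b1@7:R b2@9:R]
Beat 5 (R): throw ball4 h=6 -> lands@11:R; in-air after throw: [b3@6:L b1@7:R b2@9:R b4@11:R]
Beat 6 (L): throw ball3 h=7 -> lands@13:R; in-air after throw: [b1@7:R b2@9:R b4@11:R b3@13:R]
Beat 7 (R): throw ball1 h=3 -> lands@10:L; in-air after throw: [b2@9:R b1@10:L b4@11:R b3@13:R]
Beat 9 (R): throw ball2 h=6 -> lands@15:R; in-air after throw: [b1@10:L b4@11:R b3@13:R b2@15:R]
Beat 10 (L): throw ball1 h=7 -> lands@17:R; in-air after throw: [b4@11:R b3@13:R b2@15:R b1@17:R]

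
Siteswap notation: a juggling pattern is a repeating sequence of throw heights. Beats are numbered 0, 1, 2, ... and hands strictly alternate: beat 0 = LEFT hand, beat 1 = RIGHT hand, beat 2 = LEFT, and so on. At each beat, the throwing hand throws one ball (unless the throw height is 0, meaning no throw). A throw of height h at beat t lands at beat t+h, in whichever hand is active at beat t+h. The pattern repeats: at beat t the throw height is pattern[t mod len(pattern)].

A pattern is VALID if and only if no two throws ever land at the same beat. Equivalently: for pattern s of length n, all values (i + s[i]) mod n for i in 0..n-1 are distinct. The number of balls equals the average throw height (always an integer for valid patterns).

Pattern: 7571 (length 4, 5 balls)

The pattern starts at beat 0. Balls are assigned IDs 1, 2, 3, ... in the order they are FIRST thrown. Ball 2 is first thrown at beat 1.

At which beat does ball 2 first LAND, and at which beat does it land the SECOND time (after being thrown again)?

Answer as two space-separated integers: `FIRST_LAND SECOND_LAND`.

Answer: 6 13

Derivation:
Beat 0 (L): throw ball1 h=7 -> lands@7:R; in-air after throw: [b1@7:R]
Beat 1 (R): throw ball2 h=5 -> lands@6:L; in-air after throw: [b2@6:L b1@7:R]
Beat 2 (L): throw ball3 h=7 -> lands@9:R; in-air after throw: [b2@6:L b1@7:R b3@9:R]
Beat 3 (R): throw ball4 h=1 -> lands@4:L; in-air after throw: [b4@4:L b2@6:L b1@7:R b3@9:R]
Beat 4 (L): throw ball4 h=7 -> lands@11:R; in-air after throw: [b2@6:L b1@7:R b3@9:R b4@11:R]
Beat 5 (R): throw ball5 h=5 -> lands@10:L; in-air after throw: [b2@6:L b1@7:R b3@9:R b5@10:L b4@11:R]
Beat 6 (L): throw ball2 h=7 -> lands@13:R; in-air after throw: [b1@7:R b3@9:R b5@10:L b4@11:R b2@13:R]
Beat 7 (R): throw ball1 h=1 -> lands@8:L; in-air after throw: [b1@8:L b3@9:R b5@10:L b4@11:R b2@13:R]
Beat 8 (L): throw ball1 h=7 -> lands@15:R; in-air after throw: [b3@9:R b5@10:L b4@11:R b2@13:R b1@15:R]
Beat 9 (R): throw ball3 h=5 -> lands@14:L; in-air after throw: [b5@10:L b4@11:R b2@13:R b3@14:L b1@15:R]
Beat 10 (L): throw ball5 h=7 -> lands@17:R; in-air after throw: [b4@11:R b2@13:R b3@14:L b1@15:R b5@17:R]
Beat 11 (R): throw ball4 h=1 -> lands@12:L; in-air after throw: [b4@12:L b2@13:R b3@14:L b1@15:R b5@17:R]
Ball 2: thrown@1 h=5 -> first land @6; rethrown@6 h=7 -> second land @13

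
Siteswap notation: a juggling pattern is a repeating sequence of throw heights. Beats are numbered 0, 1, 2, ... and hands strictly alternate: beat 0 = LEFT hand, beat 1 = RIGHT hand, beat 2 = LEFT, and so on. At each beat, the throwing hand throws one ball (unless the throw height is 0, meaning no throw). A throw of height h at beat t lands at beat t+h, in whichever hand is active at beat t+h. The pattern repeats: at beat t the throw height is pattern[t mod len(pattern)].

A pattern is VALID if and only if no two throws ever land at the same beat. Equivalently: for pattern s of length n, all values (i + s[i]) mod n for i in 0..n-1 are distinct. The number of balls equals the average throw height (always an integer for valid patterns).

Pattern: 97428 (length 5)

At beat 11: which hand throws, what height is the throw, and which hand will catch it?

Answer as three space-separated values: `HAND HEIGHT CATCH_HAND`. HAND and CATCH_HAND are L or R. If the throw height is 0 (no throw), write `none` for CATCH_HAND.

Answer: R 7 L

Derivation:
Beat 11: 11 mod 2 = 1, so hand = R
Throw height = pattern[11 mod 5] = pattern[1] = 7
Lands at beat 11+7=18, 18 mod 2 = 0, so catch hand = L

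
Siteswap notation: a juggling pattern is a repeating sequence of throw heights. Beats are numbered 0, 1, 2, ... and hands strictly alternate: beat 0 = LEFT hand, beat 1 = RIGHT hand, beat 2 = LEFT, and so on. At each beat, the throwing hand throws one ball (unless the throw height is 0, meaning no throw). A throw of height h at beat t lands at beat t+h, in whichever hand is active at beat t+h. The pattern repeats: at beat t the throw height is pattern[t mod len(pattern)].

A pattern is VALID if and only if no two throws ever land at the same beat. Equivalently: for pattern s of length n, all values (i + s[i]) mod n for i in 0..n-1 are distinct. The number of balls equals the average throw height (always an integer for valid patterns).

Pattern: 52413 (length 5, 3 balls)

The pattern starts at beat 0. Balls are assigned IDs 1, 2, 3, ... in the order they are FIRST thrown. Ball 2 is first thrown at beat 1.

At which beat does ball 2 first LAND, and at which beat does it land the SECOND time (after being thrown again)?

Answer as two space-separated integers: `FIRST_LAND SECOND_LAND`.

Answer: 3 4

Derivation:
Beat 0 (L): throw ball1 h=5 -> lands@5:R; in-air after throw: [b1@5:R]
Beat 1 (R): throw ball2 h=2 -> lands@3:R; in-air after throw: [b2@3:R b1@5:R]
Beat 2 (L): throw ball3 h=4 -> lands@6:L; in-air after throw: [b2@3:R b1@5:R b3@6:L]
Beat 3 (R): throw ball2 h=1 -> lands@4:L; in-air after throw: [b2@4:L b1@5:R b3@6:L]
Beat 4 (L): throw ball2 h=3 -> lands@7:R; in-air after throw: [b1@5:R b3@6:L b2@7:R]
Ball 2: thrown@1 h=2 -> first land @3; rethrown@3 h=1 -> second land @4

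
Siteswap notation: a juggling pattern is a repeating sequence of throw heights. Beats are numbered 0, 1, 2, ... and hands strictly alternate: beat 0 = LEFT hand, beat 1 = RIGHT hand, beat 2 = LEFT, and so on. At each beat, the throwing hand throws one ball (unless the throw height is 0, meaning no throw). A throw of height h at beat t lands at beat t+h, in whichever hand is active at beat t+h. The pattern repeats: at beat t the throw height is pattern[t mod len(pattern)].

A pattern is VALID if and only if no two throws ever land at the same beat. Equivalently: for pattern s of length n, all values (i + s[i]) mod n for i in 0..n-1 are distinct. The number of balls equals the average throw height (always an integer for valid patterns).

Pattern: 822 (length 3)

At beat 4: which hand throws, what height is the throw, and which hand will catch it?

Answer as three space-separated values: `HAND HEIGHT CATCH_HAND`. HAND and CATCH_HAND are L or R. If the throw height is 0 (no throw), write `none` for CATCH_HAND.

Answer: L 2 L

Derivation:
Beat 4: 4 mod 2 = 0, so hand = L
Throw height = pattern[4 mod 3] = pattern[1] = 2
Lands at beat 4+2=6, 6 mod 2 = 0, so catch hand = L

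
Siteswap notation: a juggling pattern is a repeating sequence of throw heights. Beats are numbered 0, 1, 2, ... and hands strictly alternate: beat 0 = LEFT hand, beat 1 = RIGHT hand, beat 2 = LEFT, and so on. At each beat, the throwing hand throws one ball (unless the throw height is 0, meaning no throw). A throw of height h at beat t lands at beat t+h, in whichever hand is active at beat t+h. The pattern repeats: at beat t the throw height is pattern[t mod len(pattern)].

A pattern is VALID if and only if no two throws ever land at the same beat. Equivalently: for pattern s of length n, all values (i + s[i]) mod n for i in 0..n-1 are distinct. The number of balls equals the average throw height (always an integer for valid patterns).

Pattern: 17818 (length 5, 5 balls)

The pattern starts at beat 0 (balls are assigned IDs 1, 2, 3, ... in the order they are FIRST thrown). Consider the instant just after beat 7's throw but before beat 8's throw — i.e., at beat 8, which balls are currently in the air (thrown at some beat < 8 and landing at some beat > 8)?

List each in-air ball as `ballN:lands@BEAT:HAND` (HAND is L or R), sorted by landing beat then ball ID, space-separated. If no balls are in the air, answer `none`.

Answer: ball2:lands@10:L ball3:lands@12:L ball4:lands@13:R ball5:lands@15:R

Derivation:
Beat 0 (L): throw ball1 h=1 -> lands@1:R; in-air after throw: [b1@1:R]
Beat 1 (R): throw ball1 h=7 -> lands@8:L; in-air after throw: [b1@8:L]
Beat 2 (L): throw ball2 h=8 -> lands@10:L; in-air after throw: [b1@8:L b2@10:L]
Beat 3 (R): throw ball3 h=1 -> lands@4:L; in-air after throw: [b3@4:L b1@8:L b2@10:L]
Beat 4 (L): throw ball3 h=8 -> lands@12:L; in-air after throw: [b1@8:L b2@10:L b3@12:L]
Beat 5 (R): throw ball4 h=1 -> lands@6:L; in-air after throw: [b4@6:L b1@8:L b2@10:L b3@12:L]
Beat 6 (L): throw ball4 h=7 -> lands@13:R; in-air after throw: [b1@8:L b2@10:L b3@12:L b4@13:R]
Beat 7 (R): throw ball5 h=8 -> lands@15:R; in-air after throw: [b1@8:L b2@10:L b3@12:L b4@13:R b5@15:R]
Beat 8 (L): throw ball1 h=1 -> lands@9:R; in-air after throw: [b1@9:R b2@10:L b3@12:L b4@13:R b5@15:R]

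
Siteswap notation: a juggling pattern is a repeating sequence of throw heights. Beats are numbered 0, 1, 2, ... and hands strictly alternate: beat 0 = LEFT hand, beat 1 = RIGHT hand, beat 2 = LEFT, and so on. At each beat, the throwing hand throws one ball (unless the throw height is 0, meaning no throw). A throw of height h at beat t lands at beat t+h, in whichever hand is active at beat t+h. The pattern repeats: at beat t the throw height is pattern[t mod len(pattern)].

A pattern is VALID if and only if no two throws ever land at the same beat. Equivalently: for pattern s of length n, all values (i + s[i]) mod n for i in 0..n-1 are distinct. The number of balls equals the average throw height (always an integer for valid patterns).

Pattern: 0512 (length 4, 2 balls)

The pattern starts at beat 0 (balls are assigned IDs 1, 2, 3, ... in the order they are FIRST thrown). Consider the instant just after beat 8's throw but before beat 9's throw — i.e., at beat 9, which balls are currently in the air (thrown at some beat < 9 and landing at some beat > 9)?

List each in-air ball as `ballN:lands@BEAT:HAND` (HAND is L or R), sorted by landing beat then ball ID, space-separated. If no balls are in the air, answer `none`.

Beat 1 (R): throw ball1 h=5 -> lands@6:L; in-air after throw: [b1@6:L]
Beat 2 (L): throw ball2 h=1 -> lands@3:R; in-air after throw: [b2@3:R b1@6:L]
Beat 3 (R): throw ball2 h=2 -> lands@5:R; in-air after throw: [b2@5:R b1@6:L]
Beat 5 (R): throw ball2 h=5 -> lands@10:L; in-air after throw: [b1@6:L b2@10:L]
Beat 6 (L): throw ball1 h=1 -> lands@7:R; in-air after throw: [b1@7:R b2@10:L]
Beat 7 (R): throw ball1 h=2 -> lands@9:R; in-air after throw: [b1@9:R b2@10:L]
Beat 9 (R): throw ball1 h=5 -> lands@14:L; in-air after throw: [b2@10:L b1@14:L]

Answer: ball2:lands@10:L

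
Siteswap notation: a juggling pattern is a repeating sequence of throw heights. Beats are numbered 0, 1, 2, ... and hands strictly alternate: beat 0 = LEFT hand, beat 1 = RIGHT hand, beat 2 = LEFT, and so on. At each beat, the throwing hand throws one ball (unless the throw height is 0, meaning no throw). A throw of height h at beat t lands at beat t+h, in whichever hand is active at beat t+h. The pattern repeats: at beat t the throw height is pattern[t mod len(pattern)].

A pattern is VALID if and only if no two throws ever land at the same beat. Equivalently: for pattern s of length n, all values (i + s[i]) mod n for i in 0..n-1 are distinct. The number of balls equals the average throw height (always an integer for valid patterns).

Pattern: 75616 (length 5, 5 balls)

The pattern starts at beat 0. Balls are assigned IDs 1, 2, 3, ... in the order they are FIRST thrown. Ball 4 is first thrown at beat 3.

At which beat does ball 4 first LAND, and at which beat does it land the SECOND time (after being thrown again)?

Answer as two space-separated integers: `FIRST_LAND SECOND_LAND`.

Answer: 4 10

Derivation:
Beat 0 (L): throw ball1 h=7 -> lands@7:R; in-air after throw: [b1@7:R]
Beat 1 (R): throw ball2 h=5 -> lands@6:L; in-air after throw: [b2@6:L b1@7:R]
Beat 2 (L): throw ball3 h=6 -> lands@8:L; in-air after throw: [b2@6:L b1@7:R b3@8:L]
Beat 3 (R): throw ball4 h=1 -> lands@4:L; in-air after throw: [b4@4:L b2@6:L b1@7:R b3@8:L]
Beat 4 (L): throw ball4 h=6 -> lands@10:L; in-air after throw: [b2@6:L b1@7:R b3@8:L b4@10:L]
Beat 5 (R): throw ball5 h=7 -> lands@12:L; in-air after throw: [b2@6:L b1@7:R b3@8:L b4@10:L b5@12:L]
Beat 6 (L): throw ball2 h=5 -> lands@11:R; in-air after throw: [b1@7:R b3@8:L b4@10:L b2@11:R b5@12:L]
Beat 7 (R): throw ball1 h=6 -> lands@13:R; in-air after throw: [b3@8:L b4@10:L b2@11:R b5@12:L b1@13:R]
Beat 8 (L): throw ball3 h=1 -> lands@9:R; in-air after throw: [b3@9:R b4@10:L b2@11:R b5@12:L b1@13:R]
Beat 9 (R): throw ball3 h=6 -> lands@15:R; in-air after throw: [b4@10:L b2@11:R b5@12:L b1@13:R b3@15:R]
Beat 10 (L): throw ball4 h=7 -> lands@17:R; in-air after throw: [b2@11:R b5@12:L b1@13:R b3@15:R b4@17:R]
Ball 4: thrown@3 h=1 -> first land @4; rethrown@4 h=6 -> second land @10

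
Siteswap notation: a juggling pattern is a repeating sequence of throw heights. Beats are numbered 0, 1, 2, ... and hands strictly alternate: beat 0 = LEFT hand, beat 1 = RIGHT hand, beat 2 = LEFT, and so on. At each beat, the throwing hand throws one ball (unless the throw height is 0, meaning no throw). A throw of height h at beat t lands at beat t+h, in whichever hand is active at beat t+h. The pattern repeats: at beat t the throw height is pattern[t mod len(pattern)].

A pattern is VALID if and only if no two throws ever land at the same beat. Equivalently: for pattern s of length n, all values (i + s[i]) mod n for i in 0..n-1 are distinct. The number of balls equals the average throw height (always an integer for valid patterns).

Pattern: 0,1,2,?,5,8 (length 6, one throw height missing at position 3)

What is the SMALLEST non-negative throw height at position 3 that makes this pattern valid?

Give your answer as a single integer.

i=0: (0 + 0) mod 6 = 0
i=1: (1 + 1) mod 6 = 2
i=2: (2 + 2) mod 6 = 4
i=3: s[i]=? (unknown)
i=4: (4 + 5) mod 6 = 3
i=5: (5 + 8) mod 6 = 1
Known residues: [0, 1, 2, 3, 4]; need a permutation of 0..5, so missing residue r = 5
Need (3 + s) mod 6 = 5; smallest s = (5 - 3) mod 6 = 2

Answer: 2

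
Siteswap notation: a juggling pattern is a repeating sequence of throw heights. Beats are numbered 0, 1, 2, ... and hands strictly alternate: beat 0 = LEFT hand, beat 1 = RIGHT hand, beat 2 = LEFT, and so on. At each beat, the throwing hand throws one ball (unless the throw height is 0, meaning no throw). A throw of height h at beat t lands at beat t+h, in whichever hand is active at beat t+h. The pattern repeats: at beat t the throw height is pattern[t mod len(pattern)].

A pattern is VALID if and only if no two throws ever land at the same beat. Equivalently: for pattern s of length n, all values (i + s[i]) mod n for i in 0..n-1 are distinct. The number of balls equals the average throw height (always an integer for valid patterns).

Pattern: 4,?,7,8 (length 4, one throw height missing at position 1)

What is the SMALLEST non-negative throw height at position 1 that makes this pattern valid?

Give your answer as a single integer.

Answer: 1

Derivation:
i=0: (0 + 4) mod 4 = 0
i=1: s[i]=? (unknown)
i=2: (2 + 7) mod 4 = 1
i=3: (3 + 8) mod 4 = 3
Known residues: [0, 1, 3]; need a permutation of 0..3, so missing residue r = 2
Need (1 + s) mod 4 = 2; smallest s = (2 - 1) mod 4 = 1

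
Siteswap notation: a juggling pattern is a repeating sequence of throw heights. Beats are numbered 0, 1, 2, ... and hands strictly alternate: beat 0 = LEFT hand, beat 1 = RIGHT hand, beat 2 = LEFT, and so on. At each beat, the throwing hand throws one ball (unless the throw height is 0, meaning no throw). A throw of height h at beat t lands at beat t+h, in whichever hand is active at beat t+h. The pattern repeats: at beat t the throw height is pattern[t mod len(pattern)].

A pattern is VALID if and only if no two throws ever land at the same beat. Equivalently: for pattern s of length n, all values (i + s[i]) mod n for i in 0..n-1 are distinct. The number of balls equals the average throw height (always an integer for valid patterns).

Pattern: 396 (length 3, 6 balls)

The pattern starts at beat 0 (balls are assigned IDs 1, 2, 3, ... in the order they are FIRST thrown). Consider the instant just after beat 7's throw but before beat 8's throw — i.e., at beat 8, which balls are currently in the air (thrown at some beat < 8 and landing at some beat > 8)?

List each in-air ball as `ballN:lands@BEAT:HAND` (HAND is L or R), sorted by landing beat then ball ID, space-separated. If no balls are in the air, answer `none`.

Answer: ball1:lands@9:R ball2:lands@10:L ball5:lands@11:R ball4:lands@13:R ball6:lands@16:L

Derivation:
Beat 0 (L): throw ball1 h=3 -> lands@3:R; in-air after throw: [b1@3:R]
Beat 1 (R): throw ball2 h=9 -> lands@10:L; in-air after throw: [b1@3:R b2@10:L]
Beat 2 (L): throw ball3 h=6 -> lands@8:L; in-air after throw: [b1@3:R b3@8:L b2@10:L]
Beat 3 (R): throw ball1 h=3 -> lands@6:L; in-air after throw: [b1@6:L b3@8:L b2@10:L]
Beat 4 (L): throw ball4 h=9 -> lands@13:R; in-air after throw: [b1@6:L b3@8:L b2@10:L b4@13:R]
Beat 5 (R): throw ball5 h=6 -> lands@11:R; in-air after throw: [b1@6:L b3@8:L b2@10:L b5@11:R b4@13:R]
Beat 6 (L): throw ball1 h=3 -> lands@9:R; in-air after throw: [b3@8:L b1@9:R b2@10:L b5@11:R b4@13:R]
Beat 7 (R): throw ball6 h=9 -> lands@16:L; in-air after throw: [b3@8:L b1@9:R b2@10:L b5@11:R b4@13:R b6@16:L]
Beat 8 (L): throw ball3 h=6 -> lands@14:L; in-air after throw: [b1@9:R b2@10:L b5@11:R b4@13:R b3@14:L b6@16:L]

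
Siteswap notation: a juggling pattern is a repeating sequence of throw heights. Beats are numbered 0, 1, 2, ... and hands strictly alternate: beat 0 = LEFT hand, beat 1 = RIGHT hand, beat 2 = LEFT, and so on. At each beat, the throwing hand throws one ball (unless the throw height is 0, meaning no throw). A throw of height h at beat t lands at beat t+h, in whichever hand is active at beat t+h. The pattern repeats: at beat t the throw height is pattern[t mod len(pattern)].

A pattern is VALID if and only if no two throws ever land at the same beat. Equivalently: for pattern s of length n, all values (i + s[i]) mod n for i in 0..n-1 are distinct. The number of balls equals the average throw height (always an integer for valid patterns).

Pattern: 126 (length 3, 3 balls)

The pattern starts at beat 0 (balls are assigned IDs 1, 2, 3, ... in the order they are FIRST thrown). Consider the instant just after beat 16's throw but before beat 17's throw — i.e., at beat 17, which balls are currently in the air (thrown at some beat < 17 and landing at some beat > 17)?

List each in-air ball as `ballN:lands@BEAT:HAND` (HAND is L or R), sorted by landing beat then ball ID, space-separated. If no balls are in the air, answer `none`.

Beat 0 (L): throw ball1 h=1 -> lands@1:R; in-air after throw: [b1@1:R]
Beat 1 (R): throw ball1 h=2 -> lands@3:R; in-air after throw: [b1@3:R]
Beat 2 (L): throw ball2 h=6 -> lands@8:L; in-air after throw: [b1@3:R b2@8:L]
Beat 3 (R): throw ball1 h=1 -> lands@4:L; in-air after throw: [b1@4:L b2@8:L]
Beat 4 (L): throw ball1 h=2 -> lands@6:L; in-air after throw: [b1@6:L b2@8:L]
Beat 5 (R): throw ball3 h=6 -> lands@11:R; in-air after throw: [b1@6:L b2@8:L b3@11:R]
Beat 6 (L): throw ball1 h=1 -> lands@7:R; in-air after throw: [b1@7:R b2@8:L b3@11:R]
Beat 7 (R): throw ball1 h=2 -> lands@9:R; in-air after throw: [b2@8:L b1@9:R b3@11:R]
Beat 8 (L): throw ball2 h=6 -> lands@14:L; in-air after throw: [b1@9:R b3@11:R b2@14:L]
Beat 9 (R): throw ball1 h=1 -> lands@10:L; in-air after throw: [b1@10:L b3@11:R b2@14:L]
Beat 10 (L): throw ball1 h=2 -> lands@12:L; in-air after throw: [b3@11:R b1@12:L b2@14:L]
Beat 11 (R): throw ball3 h=6 -> lands@17:R; in-air after throw: [b1@12:L b2@14:L b3@17:R]
Beat 12 (L): throw ball1 h=1 -> lands@13:R; in-air after throw: [b1@13:R b2@14:L b3@17:R]
Beat 13 (R): throw ball1 h=2 -> lands@15:R; in-air after throw: [b2@14:L b1@15:R b3@17:R]
Beat 14 (L): throw ball2 h=6 -> lands@20:L; in-air after throw: [b1@15:R b3@17:R b2@20:L]
Beat 15 (R): throw ball1 h=1 -> lands@16:L; in-air after throw: [b1@16:L b3@17:R b2@20:L]
Beat 16 (L): throw ball1 h=2 -> lands@18:L; in-air after throw: [b3@17:R b1@18:L b2@20:L]
Beat 17 (R): throw ball3 h=6 -> lands@23:R; in-air after throw: [b1@18:L b2@20:L b3@23:R]

Answer: ball1:lands@18:L ball2:lands@20:L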